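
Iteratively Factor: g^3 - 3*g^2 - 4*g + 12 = (g - 3)*(g^2 - 4) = (g - 3)*(g - 2)*(g + 2)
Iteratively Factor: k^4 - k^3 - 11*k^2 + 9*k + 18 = (k + 3)*(k^3 - 4*k^2 + k + 6) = (k - 2)*(k + 3)*(k^2 - 2*k - 3) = (k - 3)*(k - 2)*(k + 3)*(k + 1)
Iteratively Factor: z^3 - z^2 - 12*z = (z - 4)*(z^2 + 3*z) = (z - 4)*(z + 3)*(z)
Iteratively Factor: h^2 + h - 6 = (h - 2)*(h + 3)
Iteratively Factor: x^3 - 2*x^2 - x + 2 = (x - 2)*(x^2 - 1) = (x - 2)*(x + 1)*(x - 1)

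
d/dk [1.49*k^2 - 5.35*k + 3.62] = 2.98*k - 5.35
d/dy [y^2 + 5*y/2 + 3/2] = 2*y + 5/2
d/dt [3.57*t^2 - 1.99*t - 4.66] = 7.14*t - 1.99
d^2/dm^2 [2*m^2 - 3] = 4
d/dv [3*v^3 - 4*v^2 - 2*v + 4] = 9*v^2 - 8*v - 2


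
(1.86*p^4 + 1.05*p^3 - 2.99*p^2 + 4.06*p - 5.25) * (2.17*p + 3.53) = 4.0362*p^5 + 8.8443*p^4 - 2.7818*p^3 - 1.7445*p^2 + 2.9393*p - 18.5325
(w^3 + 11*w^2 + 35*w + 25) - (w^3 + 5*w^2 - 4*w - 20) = 6*w^2 + 39*w + 45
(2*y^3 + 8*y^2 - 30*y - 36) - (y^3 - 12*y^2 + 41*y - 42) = y^3 + 20*y^2 - 71*y + 6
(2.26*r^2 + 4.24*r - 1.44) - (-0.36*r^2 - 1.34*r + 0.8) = 2.62*r^2 + 5.58*r - 2.24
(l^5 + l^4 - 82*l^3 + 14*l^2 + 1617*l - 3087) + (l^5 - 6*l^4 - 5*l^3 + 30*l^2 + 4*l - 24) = 2*l^5 - 5*l^4 - 87*l^3 + 44*l^2 + 1621*l - 3111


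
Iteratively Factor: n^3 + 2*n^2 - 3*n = (n - 1)*(n^2 + 3*n) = n*(n - 1)*(n + 3)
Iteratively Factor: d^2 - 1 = (d - 1)*(d + 1)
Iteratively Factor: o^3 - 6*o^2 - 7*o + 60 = (o + 3)*(o^2 - 9*o + 20) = (o - 4)*(o + 3)*(o - 5)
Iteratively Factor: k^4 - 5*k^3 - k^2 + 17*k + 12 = (k - 4)*(k^3 - k^2 - 5*k - 3) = (k - 4)*(k - 3)*(k^2 + 2*k + 1) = (k - 4)*(k - 3)*(k + 1)*(k + 1)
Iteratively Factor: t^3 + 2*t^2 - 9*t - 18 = (t + 3)*(t^2 - t - 6) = (t + 2)*(t + 3)*(t - 3)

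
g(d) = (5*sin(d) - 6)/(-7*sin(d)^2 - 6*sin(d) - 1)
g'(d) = (14*sin(d)*cos(d) + 6*cos(d))*(5*sin(d) - 6)/(-7*sin(d)^2 - 6*sin(d) - 1)^2 + 5*cos(d)/(-7*sin(d)^2 - 6*sin(d) - 1) = (35*sin(d)^2 - 84*sin(d) - 41)*cos(d)/(7*sin(d)^2 + 6*sin(d) + 1)^2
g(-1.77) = 5.91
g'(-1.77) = -4.36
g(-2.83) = -41.50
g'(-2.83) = 345.40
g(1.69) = 0.07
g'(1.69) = 0.06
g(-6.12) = 2.40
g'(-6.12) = -11.37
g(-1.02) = 10.58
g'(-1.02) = 31.15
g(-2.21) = 14.44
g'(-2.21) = -60.74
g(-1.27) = 6.51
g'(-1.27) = 7.70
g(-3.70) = 0.55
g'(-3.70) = 1.70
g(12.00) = -42.55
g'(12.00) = 286.72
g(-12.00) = 0.53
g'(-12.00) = -1.65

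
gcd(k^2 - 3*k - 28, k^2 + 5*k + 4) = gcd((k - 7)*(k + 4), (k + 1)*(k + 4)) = k + 4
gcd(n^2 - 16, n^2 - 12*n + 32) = n - 4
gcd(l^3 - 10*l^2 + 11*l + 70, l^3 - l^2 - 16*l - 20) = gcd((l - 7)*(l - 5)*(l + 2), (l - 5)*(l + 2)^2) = l^2 - 3*l - 10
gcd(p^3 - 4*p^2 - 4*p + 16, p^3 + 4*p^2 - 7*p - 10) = p - 2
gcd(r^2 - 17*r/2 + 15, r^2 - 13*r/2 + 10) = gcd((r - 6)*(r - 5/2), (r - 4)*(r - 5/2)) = r - 5/2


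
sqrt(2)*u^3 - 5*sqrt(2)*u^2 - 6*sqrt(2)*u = u*(u - 6)*(sqrt(2)*u + sqrt(2))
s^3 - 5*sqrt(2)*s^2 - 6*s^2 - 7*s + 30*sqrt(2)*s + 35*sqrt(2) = (s - 7)*(s + 1)*(s - 5*sqrt(2))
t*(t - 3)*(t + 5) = t^3 + 2*t^2 - 15*t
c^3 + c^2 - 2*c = c*(c - 1)*(c + 2)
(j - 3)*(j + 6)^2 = j^3 + 9*j^2 - 108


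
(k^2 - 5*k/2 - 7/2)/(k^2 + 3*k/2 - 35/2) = (k + 1)/(k + 5)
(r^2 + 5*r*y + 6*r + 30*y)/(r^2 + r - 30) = (r + 5*y)/(r - 5)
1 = 1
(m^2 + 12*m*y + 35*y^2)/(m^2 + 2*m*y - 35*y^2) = (-m - 5*y)/(-m + 5*y)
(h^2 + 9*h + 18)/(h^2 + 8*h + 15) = (h + 6)/(h + 5)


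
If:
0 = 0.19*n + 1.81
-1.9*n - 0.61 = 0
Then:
No Solution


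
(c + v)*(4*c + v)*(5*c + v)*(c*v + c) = 20*c^4*v + 20*c^4 + 29*c^3*v^2 + 29*c^3*v + 10*c^2*v^3 + 10*c^2*v^2 + c*v^4 + c*v^3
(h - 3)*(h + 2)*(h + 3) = h^3 + 2*h^2 - 9*h - 18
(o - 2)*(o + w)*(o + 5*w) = o^3 + 6*o^2*w - 2*o^2 + 5*o*w^2 - 12*o*w - 10*w^2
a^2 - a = a*(a - 1)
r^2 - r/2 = r*(r - 1/2)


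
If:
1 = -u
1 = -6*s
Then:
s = -1/6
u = -1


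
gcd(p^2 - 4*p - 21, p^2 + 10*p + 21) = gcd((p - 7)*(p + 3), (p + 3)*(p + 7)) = p + 3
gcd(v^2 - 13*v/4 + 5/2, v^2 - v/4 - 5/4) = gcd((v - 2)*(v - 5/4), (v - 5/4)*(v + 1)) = v - 5/4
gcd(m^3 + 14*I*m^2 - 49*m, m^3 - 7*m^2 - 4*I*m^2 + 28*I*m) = m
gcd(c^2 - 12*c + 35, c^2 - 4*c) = 1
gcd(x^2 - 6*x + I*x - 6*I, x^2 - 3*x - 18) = x - 6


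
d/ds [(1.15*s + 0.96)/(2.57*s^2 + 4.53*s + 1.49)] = (2.9555*s^2 + 5.2095*s - (1.15*s + 0.96)*(5.14*s + 4.53) + 1.7135)/(2.57*s^2 + 4.53*s + 1.49)^2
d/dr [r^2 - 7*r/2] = 2*r - 7/2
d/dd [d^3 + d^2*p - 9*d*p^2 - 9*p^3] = 3*d^2 + 2*d*p - 9*p^2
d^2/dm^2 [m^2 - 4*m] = 2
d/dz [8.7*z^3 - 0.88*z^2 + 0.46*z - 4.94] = 26.1*z^2 - 1.76*z + 0.46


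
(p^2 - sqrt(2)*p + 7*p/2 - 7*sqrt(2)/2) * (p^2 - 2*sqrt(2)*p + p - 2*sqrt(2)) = p^4 - 3*sqrt(2)*p^3 + 9*p^3/2 - 27*sqrt(2)*p^2/2 + 15*p^2/2 - 21*sqrt(2)*p/2 + 18*p + 14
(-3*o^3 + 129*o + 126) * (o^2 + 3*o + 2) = -3*o^5 - 9*o^4 + 123*o^3 + 513*o^2 + 636*o + 252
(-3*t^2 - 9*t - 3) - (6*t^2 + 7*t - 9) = -9*t^2 - 16*t + 6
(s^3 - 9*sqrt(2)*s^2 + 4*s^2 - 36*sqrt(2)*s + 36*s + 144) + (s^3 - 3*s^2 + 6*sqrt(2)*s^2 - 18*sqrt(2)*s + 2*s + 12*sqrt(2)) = 2*s^3 - 3*sqrt(2)*s^2 + s^2 - 54*sqrt(2)*s + 38*s + 12*sqrt(2) + 144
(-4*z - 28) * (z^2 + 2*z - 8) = -4*z^3 - 36*z^2 - 24*z + 224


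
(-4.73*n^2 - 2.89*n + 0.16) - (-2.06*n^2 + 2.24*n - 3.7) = -2.67*n^2 - 5.13*n + 3.86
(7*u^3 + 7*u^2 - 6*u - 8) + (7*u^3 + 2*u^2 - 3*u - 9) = 14*u^3 + 9*u^2 - 9*u - 17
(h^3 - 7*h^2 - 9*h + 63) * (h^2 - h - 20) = h^5 - 8*h^4 - 22*h^3 + 212*h^2 + 117*h - 1260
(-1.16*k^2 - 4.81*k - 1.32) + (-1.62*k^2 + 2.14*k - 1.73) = -2.78*k^2 - 2.67*k - 3.05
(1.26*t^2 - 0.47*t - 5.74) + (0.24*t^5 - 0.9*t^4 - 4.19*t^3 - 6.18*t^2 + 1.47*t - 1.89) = 0.24*t^5 - 0.9*t^4 - 4.19*t^3 - 4.92*t^2 + 1.0*t - 7.63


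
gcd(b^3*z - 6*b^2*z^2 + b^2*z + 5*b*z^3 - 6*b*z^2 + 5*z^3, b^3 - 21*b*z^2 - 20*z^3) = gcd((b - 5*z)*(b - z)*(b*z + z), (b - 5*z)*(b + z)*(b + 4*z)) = -b + 5*z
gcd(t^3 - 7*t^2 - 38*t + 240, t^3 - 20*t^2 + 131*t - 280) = t^2 - 13*t + 40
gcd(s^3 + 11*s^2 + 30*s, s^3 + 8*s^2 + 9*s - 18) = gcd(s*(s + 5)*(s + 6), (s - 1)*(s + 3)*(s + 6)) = s + 6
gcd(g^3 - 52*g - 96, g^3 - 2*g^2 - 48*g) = g^2 - 2*g - 48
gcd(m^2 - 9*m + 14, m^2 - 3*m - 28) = m - 7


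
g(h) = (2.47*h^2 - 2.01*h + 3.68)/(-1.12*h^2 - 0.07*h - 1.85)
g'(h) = (2.24*h + 0.07)*(2.47*h^2 - 2.01*h + 3.68)/(-1.12*h^2 - 0.07*h - 1.85)^2 + (4.94*h - 2.01)/(-1.12*h^2 - 0.07*h - 1.85) = (-2.4241*h^2 - 0.895799999999999*h + 3.9761)/(1.2544*h^4 + 0.1568*h^3 + 4.1489*h^2 + 0.259*h + 3.4225)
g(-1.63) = -2.87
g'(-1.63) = -0.05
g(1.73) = -1.43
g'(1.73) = -0.17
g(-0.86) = -2.76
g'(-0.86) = 0.43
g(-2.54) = -2.78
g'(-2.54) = -0.12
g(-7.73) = -2.44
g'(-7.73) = -0.03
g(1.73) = -1.43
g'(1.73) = -0.17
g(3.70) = -1.72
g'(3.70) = -0.11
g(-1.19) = -2.85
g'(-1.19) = 0.14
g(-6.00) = -2.51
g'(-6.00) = -0.04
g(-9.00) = -2.41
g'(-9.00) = -0.02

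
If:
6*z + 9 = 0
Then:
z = -3/2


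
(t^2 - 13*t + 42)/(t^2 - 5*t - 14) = (t - 6)/(t + 2)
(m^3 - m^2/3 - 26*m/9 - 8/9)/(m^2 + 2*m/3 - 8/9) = (3*m^2 - 5*m - 2)/(3*m - 2)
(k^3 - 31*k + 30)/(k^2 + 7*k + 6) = (k^2 - 6*k + 5)/(k + 1)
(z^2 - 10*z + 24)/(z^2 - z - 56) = (-z^2 + 10*z - 24)/(-z^2 + z + 56)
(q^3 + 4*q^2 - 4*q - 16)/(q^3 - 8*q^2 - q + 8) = (q^3 + 4*q^2 - 4*q - 16)/(q^3 - 8*q^2 - q + 8)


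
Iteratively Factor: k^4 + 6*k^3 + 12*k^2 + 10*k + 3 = (k + 1)*(k^3 + 5*k^2 + 7*k + 3) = (k + 1)*(k + 3)*(k^2 + 2*k + 1) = (k + 1)^2*(k + 3)*(k + 1)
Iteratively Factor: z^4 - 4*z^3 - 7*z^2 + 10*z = (z - 5)*(z^3 + z^2 - 2*z) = (z - 5)*(z + 2)*(z^2 - z) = z*(z - 5)*(z + 2)*(z - 1)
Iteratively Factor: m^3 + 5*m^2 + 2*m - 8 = (m + 4)*(m^2 + m - 2) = (m - 1)*(m + 4)*(m + 2)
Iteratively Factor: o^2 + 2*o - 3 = (o + 3)*(o - 1)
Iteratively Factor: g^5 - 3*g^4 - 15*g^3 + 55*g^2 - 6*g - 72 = (g - 3)*(g^4 - 15*g^2 + 10*g + 24) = (g - 3)*(g - 2)*(g^3 + 2*g^2 - 11*g - 12) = (g - 3)*(g - 2)*(g + 4)*(g^2 - 2*g - 3) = (g - 3)*(g - 2)*(g + 1)*(g + 4)*(g - 3)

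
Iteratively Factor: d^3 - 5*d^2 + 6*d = (d - 2)*(d^2 - 3*d) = (d - 3)*(d - 2)*(d)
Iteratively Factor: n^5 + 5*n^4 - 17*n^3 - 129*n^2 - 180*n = (n + 3)*(n^4 + 2*n^3 - 23*n^2 - 60*n) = (n - 5)*(n + 3)*(n^3 + 7*n^2 + 12*n) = n*(n - 5)*(n + 3)*(n^2 + 7*n + 12) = n*(n - 5)*(n + 3)*(n + 4)*(n + 3)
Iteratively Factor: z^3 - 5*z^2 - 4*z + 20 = (z - 5)*(z^2 - 4) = (z - 5)*(z + 2)*(z - 2)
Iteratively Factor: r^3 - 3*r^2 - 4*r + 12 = (r - 2)*(r^2 - r - 6) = (r - 2)*(r + 2)*(r - 3)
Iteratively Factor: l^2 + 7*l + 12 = (l + 3)*(l + 4)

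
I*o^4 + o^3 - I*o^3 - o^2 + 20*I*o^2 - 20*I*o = o*(o - 5*I)*(o + 4*I)*(I*o - I)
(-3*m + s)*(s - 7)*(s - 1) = -3*m*s^2 + 24*m*s - 21*m + s^3 - 8*s^2 + 7*s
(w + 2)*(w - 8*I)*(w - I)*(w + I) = w^4 + 2*w^3 - 8*I*w^3 + w^2 - 16*I*w^2 + 2*w - 8*I*w - 16*I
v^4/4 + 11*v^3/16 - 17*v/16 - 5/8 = (v/4 + 1/2)*(v - 5/4)*(v + 1)^2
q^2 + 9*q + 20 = (q + 4)*(q + 5)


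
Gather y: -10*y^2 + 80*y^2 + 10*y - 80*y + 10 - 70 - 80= 70*y^2 - 70*y - 140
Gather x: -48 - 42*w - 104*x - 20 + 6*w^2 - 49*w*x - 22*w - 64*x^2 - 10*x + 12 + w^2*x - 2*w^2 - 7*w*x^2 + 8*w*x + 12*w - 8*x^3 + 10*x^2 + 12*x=4*w^2 - 52*w - 8*x^3 + x^2*(-7*w - 54) + x*(w^2 - 41*w - 102) - 56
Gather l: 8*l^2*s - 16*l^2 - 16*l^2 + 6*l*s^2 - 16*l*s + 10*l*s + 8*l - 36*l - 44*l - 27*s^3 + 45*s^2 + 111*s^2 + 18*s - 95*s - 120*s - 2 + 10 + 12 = l^2*(8*s - 32) + l*(6*s^2 - 6*s - 72) - 27*s^3 + 156*s^2 - 197*s + 20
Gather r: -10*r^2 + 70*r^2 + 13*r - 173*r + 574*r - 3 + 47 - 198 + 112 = 60*r^2 + 414*r - 42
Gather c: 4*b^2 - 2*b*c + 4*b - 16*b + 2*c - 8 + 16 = 4*b^2 - 12*b + c*(2 - 2*b) + 8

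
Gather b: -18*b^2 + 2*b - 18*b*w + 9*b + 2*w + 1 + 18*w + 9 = -18*b^2 + b*(11 - 18*w) + 20*w + 10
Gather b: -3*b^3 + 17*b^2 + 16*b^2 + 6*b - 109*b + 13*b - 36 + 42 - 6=-3*b^3 + 33*b^2 - 90*b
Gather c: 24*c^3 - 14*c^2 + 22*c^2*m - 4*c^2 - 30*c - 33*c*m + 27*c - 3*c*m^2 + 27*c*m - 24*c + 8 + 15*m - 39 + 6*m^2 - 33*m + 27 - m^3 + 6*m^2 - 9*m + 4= 24*c^3 + c^2*(22*m - 18) + c*(-3*m^2 - 6*m - 27) - m^3 + 12*m^2 - 27*m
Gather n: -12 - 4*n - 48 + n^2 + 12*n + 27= n^2 + 8*n - 33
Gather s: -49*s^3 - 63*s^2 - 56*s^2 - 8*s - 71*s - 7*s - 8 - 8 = -49*s^3 - 119*s^2 - 86*s - 16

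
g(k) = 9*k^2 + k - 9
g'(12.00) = 217.00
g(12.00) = 1299.00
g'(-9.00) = -161.00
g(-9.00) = 711.00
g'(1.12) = 21.16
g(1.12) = 3.41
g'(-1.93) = -33.74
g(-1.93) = 22.59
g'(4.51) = 82.18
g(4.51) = 178.57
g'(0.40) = 8.20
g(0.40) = -7.16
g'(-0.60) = -9.80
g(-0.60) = -6.36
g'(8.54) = 154.72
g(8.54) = 655.92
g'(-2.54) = -44.72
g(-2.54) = 46.52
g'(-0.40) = -6.20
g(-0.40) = -7.96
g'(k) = 18*k + 1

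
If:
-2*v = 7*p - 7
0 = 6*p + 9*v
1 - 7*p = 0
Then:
No Solution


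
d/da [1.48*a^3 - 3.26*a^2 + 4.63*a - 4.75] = 4.44*a^2 - 6.52*a + 4.63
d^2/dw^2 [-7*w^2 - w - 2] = -14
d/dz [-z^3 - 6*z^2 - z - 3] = -3*z^2 - 12*z - 1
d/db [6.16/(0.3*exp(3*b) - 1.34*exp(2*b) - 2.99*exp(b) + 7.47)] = (-5.544*exp(2*b) + 16.5088*exp(b) + 18.4184)*exp(b)/(0.3*exp(3*b) - 1.34*exp(2*b) - 2.99*exp(b) + 7.47)^2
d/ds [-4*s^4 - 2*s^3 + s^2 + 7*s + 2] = -16*s^3 - 6*s^2 + 2*s + 7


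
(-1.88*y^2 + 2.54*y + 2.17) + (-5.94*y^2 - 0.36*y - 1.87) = -7.82*y^2 + 2.18*y + 0.3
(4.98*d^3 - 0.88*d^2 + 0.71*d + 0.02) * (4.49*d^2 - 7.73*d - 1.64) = 22.3602*d^5 - 42.4466*d^4 + 1.8231*d^3 - 3.9553*d^2 - 1.319*d - 0.0328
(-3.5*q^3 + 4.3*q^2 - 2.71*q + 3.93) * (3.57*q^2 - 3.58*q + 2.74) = -12.495*q^5 + 27.881*q^4 - 34.6587*q^3 + 35.5139*q^2 - 21.4948*q + 10.7682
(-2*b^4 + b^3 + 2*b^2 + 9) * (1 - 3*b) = 6*b^5 - 5*b^4 - 5*b^3 + 2*b^2 - 27*b + 9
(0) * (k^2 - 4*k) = 0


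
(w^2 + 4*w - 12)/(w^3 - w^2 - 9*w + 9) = (w^2 + 4*w - 12)/(w^3 - w^2 - 9*w + 9)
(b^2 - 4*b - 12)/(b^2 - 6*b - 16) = (b - 6)/(b - 8)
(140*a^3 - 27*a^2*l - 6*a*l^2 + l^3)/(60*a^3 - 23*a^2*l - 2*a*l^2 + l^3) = (7*a - l)/(3*a - l)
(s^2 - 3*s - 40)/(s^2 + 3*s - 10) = (s - 8)/(s - 2)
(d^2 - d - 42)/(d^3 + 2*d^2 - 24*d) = (d - 7)/(d*(d - 4))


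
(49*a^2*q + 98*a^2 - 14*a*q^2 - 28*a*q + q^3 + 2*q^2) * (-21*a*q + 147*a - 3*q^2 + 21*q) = -1029*a^3*q^2 + 5145*a^3*q + 14406*a^3 + 147*a^2*q^3 - 735*a^2*q^2 - 2058*a^2*q + 21*a*q^4 - 105*a*q^3 - 294*a*q^2 - 3*q^5 + 15*q^4 + 42*q^3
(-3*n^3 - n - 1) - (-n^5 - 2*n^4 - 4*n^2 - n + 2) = n^5 + 2*n^4 - 3*n^3 + 4*n^2 - 3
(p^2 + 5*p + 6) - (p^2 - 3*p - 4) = 8*p + 10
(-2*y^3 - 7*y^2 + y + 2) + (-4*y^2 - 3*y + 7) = -2*y^3 - 11*y^2 - 2*y + 9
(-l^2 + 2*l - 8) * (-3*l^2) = 3*l^4 - 6*l^3 + 24*l^2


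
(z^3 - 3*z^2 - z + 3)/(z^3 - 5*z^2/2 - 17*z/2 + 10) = 2*(z^2 - 2*z - 3)/(2*z^2 - 3*z - 20)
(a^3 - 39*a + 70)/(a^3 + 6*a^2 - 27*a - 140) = (a - 2)/(a + 4)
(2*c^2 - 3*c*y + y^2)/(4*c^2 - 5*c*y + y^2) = (-2*c + y)/(-4*c + y)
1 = 1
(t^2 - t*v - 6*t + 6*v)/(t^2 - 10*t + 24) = (t - v)/(t - 4)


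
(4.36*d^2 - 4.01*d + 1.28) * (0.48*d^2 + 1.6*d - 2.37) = 2.0928*d^4 + 5.0512*d^3 - 16.1348*d^2 + 11.5517*d - 3.0336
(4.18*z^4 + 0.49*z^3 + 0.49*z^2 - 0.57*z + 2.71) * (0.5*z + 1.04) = 2.09*z^5 + 4.5922*z^4 + 0.7546*z^3 + 0.2246*z^2 + 0.7622*z + 2.8184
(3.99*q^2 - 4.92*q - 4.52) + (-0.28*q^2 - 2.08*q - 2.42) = 3.71*q^2 - 7.0*q - 6.94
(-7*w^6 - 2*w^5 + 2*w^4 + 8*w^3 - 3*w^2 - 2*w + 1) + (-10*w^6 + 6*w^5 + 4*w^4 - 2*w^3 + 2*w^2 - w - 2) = -17*w^6 + 4*w^5 + 6*w^4 + 6*w^3 - w^2 - 3*w - 1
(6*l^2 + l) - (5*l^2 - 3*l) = l^2 + 4*l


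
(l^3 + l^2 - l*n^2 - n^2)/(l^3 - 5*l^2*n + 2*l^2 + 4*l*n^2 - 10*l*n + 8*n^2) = (l^2 + l*n + l + n)/(l^2 - 4*l*n + 2*l - 8*n)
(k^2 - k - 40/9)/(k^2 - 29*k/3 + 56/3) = (k + 5/3)/(k - 7)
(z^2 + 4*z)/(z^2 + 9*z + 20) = z/(z + 5)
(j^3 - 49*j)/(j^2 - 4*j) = (j^2 - 49)/(j - 4)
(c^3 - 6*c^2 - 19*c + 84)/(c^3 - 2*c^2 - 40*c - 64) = (c^2 - 10*c + 21)/(c^2 - 6*c - 16)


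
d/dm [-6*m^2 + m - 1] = 1 - 12*m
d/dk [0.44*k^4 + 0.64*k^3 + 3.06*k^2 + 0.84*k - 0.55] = 1.76*k^3 + 1.92*k^2 + 6.12*k + 0.84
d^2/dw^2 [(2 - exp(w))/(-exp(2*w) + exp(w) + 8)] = (exp(4*w) - 7*exp(3*w) + 54*exp(2*w) - 74*exp(w) + 80)*exp(w)/(exp(6*w) - 3*exp(5*w) - 21*exp(4*w) + 47*exp(3*w) + 168*exp(2*w) - 192*exp(w) - 512)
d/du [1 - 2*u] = -2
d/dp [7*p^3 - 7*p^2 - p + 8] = 21*p^2 - 14*p - 1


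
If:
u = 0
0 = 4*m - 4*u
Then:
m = 0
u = 0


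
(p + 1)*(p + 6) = p^2 + 7*p + 6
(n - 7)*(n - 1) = n^2 - 8*n + 7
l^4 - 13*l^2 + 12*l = l*(l - 3)*(l - 1)*(l + 4)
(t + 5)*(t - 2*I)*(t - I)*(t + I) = t^4 + 5*t^3 - 2*I*t^3 + t^2 - 10*I*t^2 + 5*t - 2*I*t - 10*I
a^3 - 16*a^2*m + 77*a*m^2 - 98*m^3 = (a - 7*m)^2*(a - 2*m)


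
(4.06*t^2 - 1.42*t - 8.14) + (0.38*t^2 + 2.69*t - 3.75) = 4.44*t^2 + 1.27*t - 11.89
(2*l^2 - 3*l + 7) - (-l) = 2*l^2 - 2*l + 7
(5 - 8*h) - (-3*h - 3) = 8 - 5*h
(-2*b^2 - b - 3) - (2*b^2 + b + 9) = -4*b^2 - 2*b - 12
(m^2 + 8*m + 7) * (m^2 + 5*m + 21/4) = m^4 + 13*m^3 + 209*m^2/4 + 77*m + 147/4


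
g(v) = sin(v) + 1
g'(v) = cos(v)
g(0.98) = 1.83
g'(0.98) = 0.56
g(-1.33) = 0.03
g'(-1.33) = 0.24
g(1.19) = 1.93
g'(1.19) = 0.37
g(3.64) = 0.52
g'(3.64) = -0.88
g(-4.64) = 2.00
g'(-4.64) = -0.07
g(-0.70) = 0.36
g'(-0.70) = 0.76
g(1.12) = 1.90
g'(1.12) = 0.44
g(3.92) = 0.30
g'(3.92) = -0.71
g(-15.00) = 0.35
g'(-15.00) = -0.76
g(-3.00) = 0.86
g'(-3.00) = -0.99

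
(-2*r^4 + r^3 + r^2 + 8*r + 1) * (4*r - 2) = -8*r^5 + 8*r^4 + 2*r^3 + 30*r^2 - 12*r - 2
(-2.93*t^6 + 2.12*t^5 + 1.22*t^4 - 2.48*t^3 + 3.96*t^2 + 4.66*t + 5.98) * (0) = 0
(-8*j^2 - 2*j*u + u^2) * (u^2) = -8*j^2*u^2 - 2*j*u^3 + u^4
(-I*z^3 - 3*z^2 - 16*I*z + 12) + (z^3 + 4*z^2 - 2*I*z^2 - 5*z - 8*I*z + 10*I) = z^3 - I*z^3 + z^2 - 2*I*z^2 - 5*z - 24*I*z + 12 + 10*I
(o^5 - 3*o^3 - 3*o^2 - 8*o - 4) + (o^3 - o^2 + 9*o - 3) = o^5 - 2*o^3 - 4*o^2 + o - 7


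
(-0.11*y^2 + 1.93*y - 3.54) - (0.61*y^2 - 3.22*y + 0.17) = -0.72*y^2 + 5.15*y - 3.71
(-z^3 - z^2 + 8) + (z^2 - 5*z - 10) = -z^3 - 5*z - 2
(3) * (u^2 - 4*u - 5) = 3*u^2 - 12*u - 15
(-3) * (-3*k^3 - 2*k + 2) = 9*k^3 + 6*k - 6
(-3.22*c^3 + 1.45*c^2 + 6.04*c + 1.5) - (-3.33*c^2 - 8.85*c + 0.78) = -3.22*c^3 + 4.78*c^2 + 14.89*c + 0.72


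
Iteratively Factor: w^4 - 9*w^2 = (w - 3)*(w^3 + 3*w^2) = w*(w - 3)*(w^2 + 3*w) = w*(w - 3)*(w + 3)*(w)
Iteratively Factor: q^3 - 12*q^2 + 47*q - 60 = (q - 5)*(q^2 - 7*q + 12) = (q - 5)*(q - 4)*(q - 3)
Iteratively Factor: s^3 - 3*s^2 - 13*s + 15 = (s - 1)*(s^2 - 2*s - 15) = (s - 1)*(s + 3)*(s - 5)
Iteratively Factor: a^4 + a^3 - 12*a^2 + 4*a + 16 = (a + 4)*(a^3 - 3*a^2 + 4) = (a + 1)*(a + 4)*(a^2 - 4*a + 4) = (a - 2)*(a + 1)*(a + 4)*(a - 2)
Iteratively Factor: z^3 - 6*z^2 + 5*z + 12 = (z + 1)*(z^2 - 7*z + 12) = (z - 4)*(z + 1)*(z - 3)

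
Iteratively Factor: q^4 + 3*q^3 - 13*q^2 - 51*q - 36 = (q - 4)*(q^3 + 7*q^2 + 15*q + 9) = (q - 4)*(q + 3)*(q^2 + 4*q + 3) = (q - 4)*(q + 3)^2*(q + 1)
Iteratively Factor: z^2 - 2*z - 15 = (z + 3)*(z - 5)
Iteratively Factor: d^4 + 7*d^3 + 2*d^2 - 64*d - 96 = (d + 2)*(d^3 + 5*d^2 - 8*d - 48) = (d - 3)*(d + 2)*(d^2 + 8*d + 16) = (d - 3)*(d + 2)*(d + 4)*(d + 4)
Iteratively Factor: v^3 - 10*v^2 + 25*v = (v - 5)*(v^2 - 5*v) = (v - 5)^2*(v)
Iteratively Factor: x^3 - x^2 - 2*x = (x + 1)*(x^2 - 2*x) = x*(x + 1)*(x - 2)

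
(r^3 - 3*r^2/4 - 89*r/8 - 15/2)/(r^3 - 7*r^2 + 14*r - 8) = (8*r^2 + 26*r + 15)/(8*(r^2 - 3*r + 2))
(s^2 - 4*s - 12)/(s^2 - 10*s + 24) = (s + 2)/(s - 4)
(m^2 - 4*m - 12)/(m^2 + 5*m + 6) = (m - 6)/(m + 3)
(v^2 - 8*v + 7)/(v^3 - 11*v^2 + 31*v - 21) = 1/(v - 3)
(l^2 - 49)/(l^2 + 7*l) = (l - 7)/l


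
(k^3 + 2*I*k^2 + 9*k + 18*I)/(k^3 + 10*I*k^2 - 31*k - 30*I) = (k - 3*I)/(k + 5*I)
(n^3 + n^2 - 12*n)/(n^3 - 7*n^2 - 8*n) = (-n^2 - n + 12)/(-n^2 + 7*n + 8)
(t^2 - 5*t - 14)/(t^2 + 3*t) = (t^2 - 5*t - 14)/(t*(t + 3))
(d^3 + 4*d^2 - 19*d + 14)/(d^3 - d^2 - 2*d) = (d^2 + 6*d - 7)/(d*(d + 1))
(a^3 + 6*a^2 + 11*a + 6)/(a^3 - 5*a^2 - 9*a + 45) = (a^2 + 3*a + 2)/(a^2 - 8*a + 15)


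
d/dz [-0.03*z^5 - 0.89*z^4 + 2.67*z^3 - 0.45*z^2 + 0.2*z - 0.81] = -0.15*z^4 - 3.56*z^3 + 8.01*z^2 - 0.9*z + 0.2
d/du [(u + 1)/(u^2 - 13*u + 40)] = (u^2 - 13*u - (u + 1)*(2*u - 13) + 40)/(u^2 - 13*u + 40)^2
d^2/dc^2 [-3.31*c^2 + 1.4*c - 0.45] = -6.62000000000000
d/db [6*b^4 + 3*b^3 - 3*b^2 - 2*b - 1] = 24*b^3 + 9*b^2 - 6*b - 2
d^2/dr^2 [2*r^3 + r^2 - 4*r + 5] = 12*r + 2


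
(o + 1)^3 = o^3 + 3*o^2 + 3*o + 1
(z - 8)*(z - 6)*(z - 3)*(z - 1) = z^4 - 18*z^3 + 107*z^2 - 234*z + 144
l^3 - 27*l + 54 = (l - 3)^2*(l + 6)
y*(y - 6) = y^2 - 6*y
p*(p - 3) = p^2 - 3*p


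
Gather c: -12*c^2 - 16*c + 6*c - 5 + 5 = -12*c^2 - 10*c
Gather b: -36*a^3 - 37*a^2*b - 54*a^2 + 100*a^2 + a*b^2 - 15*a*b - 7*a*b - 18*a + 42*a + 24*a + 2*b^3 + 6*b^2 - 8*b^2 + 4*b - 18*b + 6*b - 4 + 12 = -36*a^3 + 46*a^2 + 48*a + 2*b^3 + b^2*(a - 2) + b*(-37*a^2 - 22*a - 8) + 8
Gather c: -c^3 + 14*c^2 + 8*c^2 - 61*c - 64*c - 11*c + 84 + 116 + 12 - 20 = -c^3 + 22*c^2 - 136*c + 192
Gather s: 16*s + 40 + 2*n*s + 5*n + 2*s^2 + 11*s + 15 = 5*n + 2*s^2 + s*(2*n + 27) + 55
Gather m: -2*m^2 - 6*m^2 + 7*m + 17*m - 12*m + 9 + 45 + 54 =-8*m^2 + 12*m + 108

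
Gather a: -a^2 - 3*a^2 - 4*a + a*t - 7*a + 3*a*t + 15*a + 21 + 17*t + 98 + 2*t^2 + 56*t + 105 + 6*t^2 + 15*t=-4*a^2 + a*(4*t + 4) + 8*t^2 + 88*t + 224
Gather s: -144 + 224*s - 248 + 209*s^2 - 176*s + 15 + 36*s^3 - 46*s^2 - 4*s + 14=36*s^3 + 163*s^2 + 44*s - 363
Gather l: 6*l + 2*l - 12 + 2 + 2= 8*l - 8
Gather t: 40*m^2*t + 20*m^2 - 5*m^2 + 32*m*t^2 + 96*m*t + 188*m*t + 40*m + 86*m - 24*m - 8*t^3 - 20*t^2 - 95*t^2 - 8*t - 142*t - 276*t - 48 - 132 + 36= 15*m^2 + 102*m - 8*t^3 + t^2*(32*m - 115) + t*(40*m^2 + 284*m - 426) - 144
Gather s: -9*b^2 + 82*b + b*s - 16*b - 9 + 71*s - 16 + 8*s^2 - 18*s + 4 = -9*b^2 + 66*b + 8*s^2 + s*(b + 53) - 21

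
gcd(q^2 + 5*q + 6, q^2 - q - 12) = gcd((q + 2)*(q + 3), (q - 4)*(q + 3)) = q + 3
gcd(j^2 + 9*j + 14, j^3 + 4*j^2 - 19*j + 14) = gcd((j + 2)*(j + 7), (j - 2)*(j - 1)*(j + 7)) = j + 7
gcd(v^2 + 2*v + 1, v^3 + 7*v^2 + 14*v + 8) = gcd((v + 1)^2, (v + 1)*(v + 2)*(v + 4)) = v + 1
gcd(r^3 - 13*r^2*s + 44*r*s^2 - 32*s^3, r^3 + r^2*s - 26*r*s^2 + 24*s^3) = r^2 - 5*r*s + 4*s^2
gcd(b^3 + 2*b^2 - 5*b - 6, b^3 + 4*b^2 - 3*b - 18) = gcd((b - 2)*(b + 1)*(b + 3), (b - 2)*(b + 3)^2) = b^2 + b - 6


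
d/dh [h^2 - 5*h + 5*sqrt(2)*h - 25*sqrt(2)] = 2*h - 5 + 5*sqrt(2)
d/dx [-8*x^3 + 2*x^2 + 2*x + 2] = -24*x^2 + 4*x + 2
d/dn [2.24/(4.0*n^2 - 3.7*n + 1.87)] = (8.288 - 17.92*n)/(4.0*n^2 - 3.7*n + 1.87)^2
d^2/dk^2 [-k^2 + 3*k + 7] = -2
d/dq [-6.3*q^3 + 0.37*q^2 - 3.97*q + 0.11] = -18.9*q^2 + 0.74*q - 3.97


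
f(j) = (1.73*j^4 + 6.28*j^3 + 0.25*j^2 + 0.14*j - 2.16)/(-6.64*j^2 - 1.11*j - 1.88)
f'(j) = (13.28*j + 1.11)*(1.73*j^4 + 6.28*j^3 + 0.25*j^2 + 0.14*j - 2.16)/(-6.64*j^2 - 1.11*j - 1.88)^2 + (6.92*j^3 + 18.84*j^2 + 0.5*j + 0.14)/(-6.64*j^2 - 1.11*j - 1.88) = (-22.9744*j^5 - 47.4601*j^4 - 26.9512*j^3 - 34.7671*j^2 - 29.6248*j - 2.6608)/(44.0896*j^4 + 14.7408*j^3 + 26.1985*j^2 + 4.1736*j + 3.5344)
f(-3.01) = 0.50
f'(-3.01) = 0.66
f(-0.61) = 0.91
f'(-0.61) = 0.29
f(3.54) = -6.20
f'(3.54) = -2.77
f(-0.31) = 1.08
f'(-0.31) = 0.76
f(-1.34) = 0.93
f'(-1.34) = -0.09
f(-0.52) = 0.94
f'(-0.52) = 0.47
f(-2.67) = 0.70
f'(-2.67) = 0.49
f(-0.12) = 1.19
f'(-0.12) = 0.13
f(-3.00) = 0.51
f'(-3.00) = 0.66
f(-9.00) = -12.82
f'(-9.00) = 3.79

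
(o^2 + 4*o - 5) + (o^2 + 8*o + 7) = 2*o^2 + 12*o + 2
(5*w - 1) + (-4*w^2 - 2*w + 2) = -4*w^2 + 3*w + 1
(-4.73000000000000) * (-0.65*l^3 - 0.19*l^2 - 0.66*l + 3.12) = 3.0745*l^3 + 0.8987*l^2 + 3.1218*l - 14.7576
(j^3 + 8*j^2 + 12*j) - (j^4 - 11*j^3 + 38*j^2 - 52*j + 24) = -j^4 + 12*j^3 - 30*j^2 + 64*j - 24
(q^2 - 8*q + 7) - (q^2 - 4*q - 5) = 12 - 4*q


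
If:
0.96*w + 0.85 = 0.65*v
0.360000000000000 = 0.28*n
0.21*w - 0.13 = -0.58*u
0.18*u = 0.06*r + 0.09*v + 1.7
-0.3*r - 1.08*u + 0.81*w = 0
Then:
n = 1.29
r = -16.60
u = 1.65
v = -4.52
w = -3.94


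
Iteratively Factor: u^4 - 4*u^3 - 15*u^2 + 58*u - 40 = (u - 1)*(u^3 - 3*u^2 - 18*u + 40) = (u - 1)*(u + 4)*(u^2 - 7*u + 10) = (u - 2)*(u - 1)*(u + 4)*(u - 5)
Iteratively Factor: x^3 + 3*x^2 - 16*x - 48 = (x - 4)*(x^2 + 7*x + 12) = (x - 4)*(x + 4)*(x + 3)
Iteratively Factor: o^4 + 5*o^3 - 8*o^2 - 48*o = (o - 3)*(o^3 + 8*o^2 + 16*o) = o*(o - 3)*(o^2 + 8*o + 16) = o*(o - 3)*(o + 4)*(o + 4)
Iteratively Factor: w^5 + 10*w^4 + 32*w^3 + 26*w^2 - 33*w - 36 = (w + 3)*(w^4 + 7*w^3 + 11*w^2 - 7*w - 12) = (w + 3)^2*(w^3 + 4*w^2 - w - 4) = (w - 1)*(w + 3)^2*(w^2 + 5*w + 4) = (w - 1)*(w + 1)*(w + 3)^2*(w + 4)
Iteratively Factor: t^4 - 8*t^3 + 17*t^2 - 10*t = (t - 1)*(t^3 - 7*t^2 + 10*t) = (t - 2)*(t - 1)*(t^2 - 5*t) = (t - 5)*(t - 2)*(t - 1)*(t)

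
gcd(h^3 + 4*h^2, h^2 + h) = h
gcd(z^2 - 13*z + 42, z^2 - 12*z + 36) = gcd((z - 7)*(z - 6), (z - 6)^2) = z - 6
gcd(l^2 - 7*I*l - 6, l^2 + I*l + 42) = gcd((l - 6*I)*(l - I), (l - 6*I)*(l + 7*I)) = l - 6*I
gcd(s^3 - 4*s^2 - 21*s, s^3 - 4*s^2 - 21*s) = s^3 - 4*s^2 - 21*s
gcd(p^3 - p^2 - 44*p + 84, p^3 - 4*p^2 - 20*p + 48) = p^2 - 8*p + 12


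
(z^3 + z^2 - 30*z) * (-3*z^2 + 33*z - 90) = -3*z^5 + 30*z^4 + 33*z^3 - 1080*z^2 + 2700*z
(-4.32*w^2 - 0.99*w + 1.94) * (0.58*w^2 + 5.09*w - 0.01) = -2.5056*w^4 - 22.563*w^3 - 3.8707*w^2 + 9.8845*w - 0.0194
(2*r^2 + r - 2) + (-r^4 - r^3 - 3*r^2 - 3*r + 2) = -r^4 - r^3 - r^2 - 2*r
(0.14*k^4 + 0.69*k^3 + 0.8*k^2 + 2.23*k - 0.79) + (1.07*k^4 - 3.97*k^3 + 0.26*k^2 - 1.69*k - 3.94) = 1.21*k^4 - 3.28*k^3 + 1.06*k^2 + 0.54*k - 4.73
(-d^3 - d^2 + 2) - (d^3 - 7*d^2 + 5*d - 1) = -2*d^3 + 6*d^2 - 5*d + 3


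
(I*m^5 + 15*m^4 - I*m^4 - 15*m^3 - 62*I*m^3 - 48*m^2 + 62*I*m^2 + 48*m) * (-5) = -5*I*m^5 - 75*m^4 + 5*I*m^4 + 75*m^3 + 310*I*m^3 + 240*m^2 - 310*I*m^2 - 240*m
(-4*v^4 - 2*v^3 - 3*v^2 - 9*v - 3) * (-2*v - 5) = 8*v^5 + 24*v^4 + 16*v^3 + 33*v^2 + 51*v + 15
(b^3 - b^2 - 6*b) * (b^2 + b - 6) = b^5 - 13*b^3 + 36*b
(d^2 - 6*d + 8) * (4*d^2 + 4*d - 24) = 4*d^4 - 20*d^3 - 16*d^2 + 176*d - 192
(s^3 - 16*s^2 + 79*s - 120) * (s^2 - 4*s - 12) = s^5 - 20*s^4 + 131*s^3 - 244*s^2 - 468*s + 1440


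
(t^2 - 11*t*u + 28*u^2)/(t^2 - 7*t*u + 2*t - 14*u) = (t - 4*u)/(t + 2)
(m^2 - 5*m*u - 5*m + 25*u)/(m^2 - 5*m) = (m - 5*u)/m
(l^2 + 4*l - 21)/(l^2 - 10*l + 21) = (l + 7)/(l - 7)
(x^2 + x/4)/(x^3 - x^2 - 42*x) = (x + 1/4)/(x^2 - x - 42)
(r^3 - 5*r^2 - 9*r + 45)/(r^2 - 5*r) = r - 9/r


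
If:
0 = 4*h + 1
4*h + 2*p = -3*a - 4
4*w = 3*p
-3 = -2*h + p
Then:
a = 4/3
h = -1/4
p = -7/2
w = -21/8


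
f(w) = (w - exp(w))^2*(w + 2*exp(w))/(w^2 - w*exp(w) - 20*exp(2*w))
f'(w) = (2 - 2*exp(w))*(w - exp(w))*(w + 2*exp(w))/(w^2 - w*exp(w) - 20*exp(2*w)) + (w - exp(w))^2*(w + 2*exp(w))*(w*exp(w) - 2*w + 40*exp(2*w) + exp(w))/(w^2 - w*exp(w) - 20*exp(2*w))^2 + (w - exp(w))^2*(2*exp(w) + 1)/(w^2 - w*exp(w) - 20*exp(2*w)) = (w - exp(w))*((w - exp(w))*(w + 2*exp(w))*(w*exp(w) - 2*w + 40*exp(2*w) + exp(w)) + (-2*(1 - exp(w))*(w + 2*exp(w)) - (w - exp(w))*(2*exp(w) + 1))*(-w^2 + w*exp(w) + 20*exp(2*w)))/(-w^2 + w*exp(w) + 20*exp(2*w))^2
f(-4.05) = -4.03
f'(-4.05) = 1.01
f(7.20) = -132.83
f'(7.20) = -133.79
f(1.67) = -0.29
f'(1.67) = -0.38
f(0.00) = -0.10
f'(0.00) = 0.06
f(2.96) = -1.48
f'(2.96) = -1.77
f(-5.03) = -5.02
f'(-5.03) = 1.01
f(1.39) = -0.20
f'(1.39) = -0.25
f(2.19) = -0.57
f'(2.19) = -0.73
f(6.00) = -39.41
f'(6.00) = -40.19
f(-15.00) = -15.00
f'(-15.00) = 1.00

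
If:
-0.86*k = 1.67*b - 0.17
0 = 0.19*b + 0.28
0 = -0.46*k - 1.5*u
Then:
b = -1.47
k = 3.06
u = -0.94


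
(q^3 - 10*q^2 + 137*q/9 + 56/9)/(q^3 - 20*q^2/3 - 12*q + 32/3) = (9*q^2 - 18*q - 7)/(3*(3*q^2 + 4*q - 4))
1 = 1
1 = 1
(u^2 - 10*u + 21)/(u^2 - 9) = (u - 7)/(u + 3)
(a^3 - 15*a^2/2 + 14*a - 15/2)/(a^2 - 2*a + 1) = (2*a^2 - 13*a + 15)/(2*(a - 1))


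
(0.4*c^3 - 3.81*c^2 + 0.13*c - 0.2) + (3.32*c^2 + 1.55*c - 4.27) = 0.4*c^3 - 0.49*c^2 + 1.68*c - 4.47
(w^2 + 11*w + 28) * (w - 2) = w^3 + 9*w^2 + 6*w - 56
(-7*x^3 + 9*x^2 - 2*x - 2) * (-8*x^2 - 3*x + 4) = 56*x^5 - 51*x^4 - 39*x^3 + 58*x^2 - 2*x - 8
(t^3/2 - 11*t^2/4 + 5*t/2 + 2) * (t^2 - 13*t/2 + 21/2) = t^5/2 - 6*t^4 + 205*t^3/8 - 345*t^2/8 + 53*t/4 + 21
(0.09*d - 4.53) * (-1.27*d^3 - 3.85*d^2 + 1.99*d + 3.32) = -0.1143*d^4 + 5.4066*d^3 + 17.6196*d^2 - 8.7159*d - 15.0396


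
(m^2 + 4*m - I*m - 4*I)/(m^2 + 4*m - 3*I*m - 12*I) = (m - I)/(m - 3*I)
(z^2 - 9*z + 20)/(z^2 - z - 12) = (z - 5)/(z + 3)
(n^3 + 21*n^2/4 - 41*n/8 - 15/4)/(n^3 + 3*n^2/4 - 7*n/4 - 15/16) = 2*(n + 6)/(2*n + 3)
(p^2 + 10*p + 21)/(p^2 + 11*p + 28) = (p + 3)/(p + 4)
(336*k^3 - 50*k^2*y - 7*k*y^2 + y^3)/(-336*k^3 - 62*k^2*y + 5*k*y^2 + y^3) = (-6*k + y)/(6*k + y)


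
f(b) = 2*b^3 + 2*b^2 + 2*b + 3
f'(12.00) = 914.00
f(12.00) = 3771.00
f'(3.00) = 68.00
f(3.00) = 81.00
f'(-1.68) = 12.21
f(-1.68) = -4.20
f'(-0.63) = 1.86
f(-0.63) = 2.03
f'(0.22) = 3.17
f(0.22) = 3.56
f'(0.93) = 10.91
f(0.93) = 8.20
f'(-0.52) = 1.54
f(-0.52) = 2.22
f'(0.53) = 5.81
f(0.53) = 4.92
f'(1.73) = 26.88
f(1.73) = 22.80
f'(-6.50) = 229.50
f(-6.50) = -474.75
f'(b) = 6*b^2 + 4*b + 2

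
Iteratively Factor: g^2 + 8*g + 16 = (g + 4)*(g + 4)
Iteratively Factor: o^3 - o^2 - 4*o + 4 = (o - 2)*(o^2 + o - 2) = (o - 2)*(o - 1)*(o + 2)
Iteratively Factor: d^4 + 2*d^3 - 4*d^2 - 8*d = (d + 2)*(d^3 - 4*d) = d*(d + 2)*(d^2 - 4) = d*(d + 2)^2*(d - 2)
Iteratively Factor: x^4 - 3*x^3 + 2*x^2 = (x - 2)*(x^3 - x^2) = (x - 2)*(x - 1)*(x^2) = x*(x - 2)*(x - 1)*(x)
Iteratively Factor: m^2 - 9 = (m + 3)*(m - 3)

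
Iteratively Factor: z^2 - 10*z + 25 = (z - 5)*(z - 5)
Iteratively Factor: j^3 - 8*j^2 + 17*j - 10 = (j - 1)*(j^2 - 7*j + 10) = (j - 5)*(j - 1)*(j - 2)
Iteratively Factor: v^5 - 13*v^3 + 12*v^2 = (v)*(v^4 - 13*v^2 + 12*v) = v*(v - 1)*(v^3 + v^2 - 12*v) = v*(v - 3)*(v - 1)*(v^2 + 4*v) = v*(v - 3)*(v - 1)*(v + 4)*(v)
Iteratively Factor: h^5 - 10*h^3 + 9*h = (h - 1)*(h^4 + h^3 - 9*h^2 - 9*h) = (h - 1)*(h + 3)*(h^3 - 2*h^2 - 3*h) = h*(h - 1)*(h + 3)*(h^2 - 2*h - 3) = h*(h - 1)*(h + 1)*(h + 3)*(h - 3)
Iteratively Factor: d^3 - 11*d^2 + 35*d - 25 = (d - 5)*(d^2 - 6*d + 5) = (d - 5)^2*(d - 1)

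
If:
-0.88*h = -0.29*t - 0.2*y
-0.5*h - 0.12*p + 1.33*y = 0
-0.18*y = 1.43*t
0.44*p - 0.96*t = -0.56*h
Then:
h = 0.00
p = 0.00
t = 0.00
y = 0.00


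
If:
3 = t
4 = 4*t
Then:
No Solution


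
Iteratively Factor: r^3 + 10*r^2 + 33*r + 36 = (r + 3)*(r^2 + 7*r + 12) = (r + 3)*(r + 4)*(r + 3)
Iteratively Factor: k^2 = (k)*(k)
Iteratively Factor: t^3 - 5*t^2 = (t - 5)*(t^2) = t*(t - 5)*(t)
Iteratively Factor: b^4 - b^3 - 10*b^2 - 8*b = (b)*(b^3 - b^2 - 10*b - 8) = b*(b + 2)*(b^2 - 3*b - 4) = b*(b - 4)*(b + 2)*(b + 1)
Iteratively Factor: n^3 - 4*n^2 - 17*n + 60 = (n + 4)*(n^2 - 8*n + 15) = (n - 3)*(n + 4)*(n - 5)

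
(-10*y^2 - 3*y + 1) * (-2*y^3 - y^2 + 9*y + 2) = 20*y^5 + 16*y^4 - 89*y^3 - 48*y^2 + 3*y + 2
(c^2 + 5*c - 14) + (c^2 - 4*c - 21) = 2*c^2 + c - 35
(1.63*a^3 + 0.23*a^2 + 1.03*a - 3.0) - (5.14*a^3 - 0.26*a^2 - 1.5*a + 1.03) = -3.51*a^3 + 0.49*a^2 + 2.53*a - 4.03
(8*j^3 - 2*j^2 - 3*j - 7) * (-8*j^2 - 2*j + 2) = -64*j^5 + 44*j^3 + 58*j^2 + 8*j - 14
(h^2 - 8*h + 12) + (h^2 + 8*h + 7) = 2*h^2 + 19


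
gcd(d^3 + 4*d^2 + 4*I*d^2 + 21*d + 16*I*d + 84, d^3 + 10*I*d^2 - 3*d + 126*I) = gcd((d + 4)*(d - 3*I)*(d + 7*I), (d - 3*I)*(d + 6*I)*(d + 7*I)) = d^2 + 4*I*d + 21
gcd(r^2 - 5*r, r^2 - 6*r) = r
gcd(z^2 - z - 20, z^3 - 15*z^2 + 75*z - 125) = z - 5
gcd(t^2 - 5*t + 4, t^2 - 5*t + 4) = t^2 - 5*t + 4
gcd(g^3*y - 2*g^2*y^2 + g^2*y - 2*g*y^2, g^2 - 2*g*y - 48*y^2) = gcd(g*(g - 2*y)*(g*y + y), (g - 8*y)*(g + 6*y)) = 1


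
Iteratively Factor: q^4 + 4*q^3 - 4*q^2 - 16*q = (q)*(q^3 + 4*q^2 - 4*q - 16) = q*(q + 2)*(q^2 + 2*q - 8) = q*(q - 2)*(q + 2)*(q + 4)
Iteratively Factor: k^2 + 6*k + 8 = (k + 2)*(k + 4)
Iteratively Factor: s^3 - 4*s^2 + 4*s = (s - 2)*(s^2 - 2*s) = (s - 2)^2*(s)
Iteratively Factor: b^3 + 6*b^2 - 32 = (b + 4)*(b^2 + 2*b - 8) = (b - 2)*(b + 4)*(b + 4)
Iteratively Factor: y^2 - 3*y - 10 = (y - 5)*(y + 2)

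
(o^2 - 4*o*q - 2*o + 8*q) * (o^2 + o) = o^4 - 4*o^3*q - o^3 + 4*o^2*q - 2*o^2 + 8*o*q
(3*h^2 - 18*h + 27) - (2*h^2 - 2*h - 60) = h^2 - 16*h + 87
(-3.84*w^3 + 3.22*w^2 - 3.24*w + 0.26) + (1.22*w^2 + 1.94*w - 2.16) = -3.84*w^3 + 4.44*w^2 - 1.3*w - 1.9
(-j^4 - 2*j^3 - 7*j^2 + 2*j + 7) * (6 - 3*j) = 3*j^5 + 9*j^3 - 48*j^2 - 9*j + 42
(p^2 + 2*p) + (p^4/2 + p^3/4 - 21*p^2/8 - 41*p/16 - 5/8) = p^4/2 + p^3/4 - 13*p^2/8 - 9*p/16 - 5/8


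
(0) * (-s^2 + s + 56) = 0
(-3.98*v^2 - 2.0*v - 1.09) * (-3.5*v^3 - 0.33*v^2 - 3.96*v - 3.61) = 13.93*v^5 + 8.3134*v^4 + 20.2358*v^3 + 22.6475*v^2 + 11.5364*v + 3.9349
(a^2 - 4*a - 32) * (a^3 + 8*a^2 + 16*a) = a^5 + 4*a^4 - 48*a^3 - 320*a^2 - 512*a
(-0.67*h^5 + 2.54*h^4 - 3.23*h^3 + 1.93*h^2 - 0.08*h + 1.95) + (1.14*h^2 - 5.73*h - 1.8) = -0.67*h^5 + 2.54*h^4 - 3.23*h^3 + 3.07*h^2 - 5.81*h + 0.15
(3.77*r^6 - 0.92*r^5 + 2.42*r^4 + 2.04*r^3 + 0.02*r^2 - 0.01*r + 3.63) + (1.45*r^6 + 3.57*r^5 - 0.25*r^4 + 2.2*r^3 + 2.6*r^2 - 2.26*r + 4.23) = 5.22*r^6 + 2.65*r^5 + 2.17*r^4 + 4.24*r^3 + 2.62*r^2 - 2.27*r + 7.86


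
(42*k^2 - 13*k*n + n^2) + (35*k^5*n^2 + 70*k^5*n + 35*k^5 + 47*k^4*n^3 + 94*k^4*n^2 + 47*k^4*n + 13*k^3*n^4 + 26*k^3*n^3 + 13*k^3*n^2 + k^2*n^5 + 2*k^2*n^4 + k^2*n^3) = 35*k^5*n^2 + 70*k^5*n + 35*k^5 + 47*k^4*n^3 + 94*k^4*n^2 + 47*k^4*n + 13*k^3*n^4 + 26*k^3*n^3 + 13*k^3*n^2 + k^2*n^5 + 2*k^2*n^4 + k^2*n^3 + 42*k^2 - 13*k*n + n^2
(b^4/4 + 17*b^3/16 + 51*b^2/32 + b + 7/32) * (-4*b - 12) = -b^5 - 29*b^4/4 - 153*b^3/8 - 185*b^2/8 - 103*b/8 - 21/8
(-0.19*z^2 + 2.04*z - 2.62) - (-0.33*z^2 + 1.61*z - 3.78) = 0.14*z^2 + 0.43*z + 1.16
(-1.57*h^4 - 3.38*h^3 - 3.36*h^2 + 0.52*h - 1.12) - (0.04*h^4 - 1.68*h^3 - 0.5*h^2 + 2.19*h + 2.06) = -1.61*h^4 - 1.7*h^3 - 2.86*h^2 - 1.67*h - 3.18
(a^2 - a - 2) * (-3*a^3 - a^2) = -3*a^5 + 2*a^4 + 7*a^3 + 2*a^2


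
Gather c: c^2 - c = c^2 - c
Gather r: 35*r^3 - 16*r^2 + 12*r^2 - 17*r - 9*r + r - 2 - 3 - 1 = 35*r^3 - 4*r^2 - 25*r - 6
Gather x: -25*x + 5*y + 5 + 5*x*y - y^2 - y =x*(5*y - 25) - y^2 + 4*y + 5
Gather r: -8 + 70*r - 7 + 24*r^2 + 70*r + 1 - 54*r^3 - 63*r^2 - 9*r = -54*r^3 - 39*r^2 + 131*r - 14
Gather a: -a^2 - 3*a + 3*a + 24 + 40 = 64 - a^2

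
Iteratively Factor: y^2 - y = (y - 1)*(y)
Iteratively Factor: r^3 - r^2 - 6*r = (r)*(r^2 - r - 6) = r*(r - 3)*(r + 2)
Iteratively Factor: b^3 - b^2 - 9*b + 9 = (b + 3)*(b^2 - 4*b + 3) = (b - 3)*(b + 3)*(b - 1)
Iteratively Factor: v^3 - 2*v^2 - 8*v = (v - 4)*(v^2 + 2*v) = v*(v - 4)*(v + 2)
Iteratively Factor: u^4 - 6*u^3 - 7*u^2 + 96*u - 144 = (u - 3)*(u^3 - 3*u^2 - 16*u + 48) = (u - 3)^2*(u^2 - 16) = (u - 4)*(u - 3)^2*(u + 4)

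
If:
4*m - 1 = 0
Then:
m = 1/4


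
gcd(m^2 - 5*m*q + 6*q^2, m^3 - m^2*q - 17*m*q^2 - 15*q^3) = 1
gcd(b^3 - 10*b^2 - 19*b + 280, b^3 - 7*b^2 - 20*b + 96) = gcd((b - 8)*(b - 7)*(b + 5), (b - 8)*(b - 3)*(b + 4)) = b - 8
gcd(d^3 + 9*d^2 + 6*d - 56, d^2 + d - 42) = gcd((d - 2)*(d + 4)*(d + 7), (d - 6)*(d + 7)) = d + 7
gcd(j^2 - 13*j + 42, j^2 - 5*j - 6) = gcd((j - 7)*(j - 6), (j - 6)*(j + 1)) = j - 6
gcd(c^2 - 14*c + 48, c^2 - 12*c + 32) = c - 8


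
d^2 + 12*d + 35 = (d + 5)*(d + 7)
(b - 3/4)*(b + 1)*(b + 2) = b^3 + 9*b^2/4 - b/4 - 3/2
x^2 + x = x*(x + 1)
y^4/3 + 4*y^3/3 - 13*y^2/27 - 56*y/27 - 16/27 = (y/3 + 1/3)*(y - 4/3)*(y + 1/3)*(y + 4)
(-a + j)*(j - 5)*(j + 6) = -a*j^2 - a*j + 30*a + j^3 + j^2 - 30*j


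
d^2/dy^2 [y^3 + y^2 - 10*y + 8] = 6*y + 2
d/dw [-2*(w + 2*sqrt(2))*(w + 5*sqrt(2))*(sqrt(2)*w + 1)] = -6*sqrt(2)*w^2 - 60*w - 54*sqrt(2)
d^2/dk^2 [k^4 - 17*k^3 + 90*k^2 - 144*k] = 12*k^2 - 102*k + 180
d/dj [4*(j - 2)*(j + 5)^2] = 4*(j + 5)*(3*j + 1)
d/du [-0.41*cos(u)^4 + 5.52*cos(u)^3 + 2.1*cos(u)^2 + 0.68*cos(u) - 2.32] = (1.64*cos(u)^3 - 16.56*cos(u)^2 - 4.2*cos(u) - 0.68)*sin(u)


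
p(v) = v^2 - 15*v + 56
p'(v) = 2*v - 15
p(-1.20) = 75.44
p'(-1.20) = -17.40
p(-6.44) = 194.07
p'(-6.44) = -27.88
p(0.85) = 43.97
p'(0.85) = -13.30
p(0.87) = 43.71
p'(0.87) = -13.26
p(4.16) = 10.91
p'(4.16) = -6.68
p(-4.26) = 138.05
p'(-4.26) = -23.52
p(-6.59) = 198.28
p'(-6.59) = -28.18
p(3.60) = 14.96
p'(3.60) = -7.80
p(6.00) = 2.00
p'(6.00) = -3.00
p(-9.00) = 272.00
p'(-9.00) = -33.00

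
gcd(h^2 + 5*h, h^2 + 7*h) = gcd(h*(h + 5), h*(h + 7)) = h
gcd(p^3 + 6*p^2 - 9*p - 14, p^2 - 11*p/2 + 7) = p - 2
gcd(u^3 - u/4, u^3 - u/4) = u^3 - u/4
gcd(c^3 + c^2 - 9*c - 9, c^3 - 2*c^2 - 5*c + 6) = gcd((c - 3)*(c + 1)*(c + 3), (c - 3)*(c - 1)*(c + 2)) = c - 3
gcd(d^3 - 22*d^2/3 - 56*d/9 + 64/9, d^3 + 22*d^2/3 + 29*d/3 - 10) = d - 2/3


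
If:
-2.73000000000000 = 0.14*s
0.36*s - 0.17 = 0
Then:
No Solution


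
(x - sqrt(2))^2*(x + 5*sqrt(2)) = x^3 + 3*sqrt(2)*x^2 - 18*x + 10*sqrt(2)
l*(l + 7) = l^2 + 7*l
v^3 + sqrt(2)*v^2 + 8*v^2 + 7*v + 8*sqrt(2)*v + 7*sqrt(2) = (v + 1)*(v + 7)*(v + sqrt(2))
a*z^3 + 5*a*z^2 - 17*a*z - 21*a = (z - 3)*(z + 7)*(a*z + a)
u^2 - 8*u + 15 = (u - 5)*(u - 3)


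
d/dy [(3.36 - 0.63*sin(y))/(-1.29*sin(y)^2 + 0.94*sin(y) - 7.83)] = (-0.8127*sin(y)^2 + 8.6688*sin(y) + 1.7745)*cos(y)/(1.6641*sin(y)^4 - 2.4252*sin(y)^3 + 21.085*sin(y)^2 - 14.7204*sin(y) + 61.3089)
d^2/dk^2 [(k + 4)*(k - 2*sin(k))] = 2*(k + 4)*sin(k) - 4*cos(k) + 2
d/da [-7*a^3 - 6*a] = -21*a^2 - 6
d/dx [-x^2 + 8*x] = 8 - 2*x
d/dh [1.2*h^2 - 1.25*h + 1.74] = 2.4*h - 1.25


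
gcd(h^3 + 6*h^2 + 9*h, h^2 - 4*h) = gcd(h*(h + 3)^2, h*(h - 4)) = h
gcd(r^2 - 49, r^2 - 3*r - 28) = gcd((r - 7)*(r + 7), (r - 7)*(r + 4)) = r - 7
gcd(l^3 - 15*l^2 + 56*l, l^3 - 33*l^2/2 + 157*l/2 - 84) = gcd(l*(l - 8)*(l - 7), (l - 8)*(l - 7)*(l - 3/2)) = l^2 - 15*l + 56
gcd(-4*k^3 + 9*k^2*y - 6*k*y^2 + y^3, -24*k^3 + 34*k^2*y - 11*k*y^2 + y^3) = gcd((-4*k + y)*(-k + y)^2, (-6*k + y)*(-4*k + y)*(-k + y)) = 4*k^2 - 5*k*y + y^2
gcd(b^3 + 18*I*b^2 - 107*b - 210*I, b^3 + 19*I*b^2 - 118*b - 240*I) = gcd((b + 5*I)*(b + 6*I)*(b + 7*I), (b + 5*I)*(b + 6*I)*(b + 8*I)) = b^2 + 11*I*b - 30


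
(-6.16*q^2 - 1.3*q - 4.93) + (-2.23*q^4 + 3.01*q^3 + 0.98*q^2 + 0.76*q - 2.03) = -2.23*q^4 + 3.01*q^3 - 5.18*q^2 - 0.54*q - 6.96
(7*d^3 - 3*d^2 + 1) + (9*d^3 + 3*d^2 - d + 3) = 16*d^3 - d + 4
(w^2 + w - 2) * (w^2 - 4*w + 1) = w^4 - 3*w^3 - 5*w^2 + 9*w - 2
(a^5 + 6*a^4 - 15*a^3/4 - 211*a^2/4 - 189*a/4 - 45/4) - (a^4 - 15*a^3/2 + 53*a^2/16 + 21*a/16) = a^5 + 5*a^4 + 15*a^3/4 - 897*a^2/16 - 777*a/16 - 45/4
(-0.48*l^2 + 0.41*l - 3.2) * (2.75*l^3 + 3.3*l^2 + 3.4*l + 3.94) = -1.32*l^5 - 0.4565*l^4 - 9.079*l^3 - 11.0572*l^2 - 9.2646*l - 12.608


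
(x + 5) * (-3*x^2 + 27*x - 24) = -3*x^3 + 12*x^2 + 111*x - 120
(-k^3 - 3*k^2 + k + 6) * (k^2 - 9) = -k^5 - 3*k^4 + 10*k^3 + 33*k^2 - 9*k - 54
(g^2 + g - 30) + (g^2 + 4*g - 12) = 2*g^2 + 5*g - 42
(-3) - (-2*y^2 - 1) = 2*y^2 - 2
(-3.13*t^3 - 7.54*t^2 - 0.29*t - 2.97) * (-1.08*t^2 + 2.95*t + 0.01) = 3.3804*t^5 - 1.0903*t^4 - 21.9611*t^3 + 2.2767*t^2 - 8.7644*t - 0.0297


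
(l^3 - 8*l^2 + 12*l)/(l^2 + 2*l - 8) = l*(l - 6)/(l + 4)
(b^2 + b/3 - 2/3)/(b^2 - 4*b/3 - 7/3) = (3*b - 2)/(3*b - 7)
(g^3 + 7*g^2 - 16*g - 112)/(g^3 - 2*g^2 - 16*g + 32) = (g + 7)/(g - 2)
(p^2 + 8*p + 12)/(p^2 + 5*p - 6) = (p + 2)/(p - 1)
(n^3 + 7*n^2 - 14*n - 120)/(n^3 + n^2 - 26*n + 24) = (n + 5)/(n - 1)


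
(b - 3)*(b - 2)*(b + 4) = b^3 - b^2 - 14*b + 24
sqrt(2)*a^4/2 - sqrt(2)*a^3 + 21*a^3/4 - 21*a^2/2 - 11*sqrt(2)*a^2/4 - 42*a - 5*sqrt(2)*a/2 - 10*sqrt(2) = (a/2 + 1)*(a - 4)*(a + 5*sqrt(2))*(sqrt(2)*a + 1/2)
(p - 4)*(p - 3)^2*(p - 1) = p^4 - 11*p^3 + 43*p^2 - 69*p + 36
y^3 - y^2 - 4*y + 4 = (y - 2)*(y - 1)*(y + 2)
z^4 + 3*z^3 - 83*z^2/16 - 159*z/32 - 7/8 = (z - 7/4)*(z + 1/4)*(z + 1/2)*(z + 4)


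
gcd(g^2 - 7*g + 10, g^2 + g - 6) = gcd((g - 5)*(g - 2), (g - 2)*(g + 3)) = g - 2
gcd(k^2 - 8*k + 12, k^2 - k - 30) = k - 6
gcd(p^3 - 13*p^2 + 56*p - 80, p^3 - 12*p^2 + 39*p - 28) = p - 4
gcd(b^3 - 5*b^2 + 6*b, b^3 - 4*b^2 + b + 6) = b^2 - 5*b + 6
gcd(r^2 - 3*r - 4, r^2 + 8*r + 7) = r + 1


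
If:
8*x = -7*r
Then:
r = -8*x/7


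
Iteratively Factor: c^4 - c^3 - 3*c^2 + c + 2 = (c - 2)*(c^3 + c^2 - c - 1) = (c - 2)*(c - 1)*(c^2 + 2*c + 1) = (c - 2)*(c - 1)*(c + 1)*(c + 1)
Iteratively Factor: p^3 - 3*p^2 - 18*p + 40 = (p - 2)*(p^2 - p - 20) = (p - 5)*(p - 2)*(p + 4)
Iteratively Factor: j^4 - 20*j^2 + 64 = (j - 2)*(j^3 + 2*j^2 - 16*j - 32) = (j - 2)*(j + 4)*(j^2 - 2*j - 8) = (j - 2)*(j + 2)*(j + 4)*(j - 4)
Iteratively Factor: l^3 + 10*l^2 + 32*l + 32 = (l + 2)*(l^2 + 8*l + 16) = (l + 2)*(l + 4)*(l + 4)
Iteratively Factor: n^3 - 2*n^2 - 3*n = (n + 1)*(n^2 - 3*n) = n*(n + 1)*(n - 3)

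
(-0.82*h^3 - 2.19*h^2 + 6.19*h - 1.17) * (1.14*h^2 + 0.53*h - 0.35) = -0.9348*h^5 - 2.9312*h^4 + 6.1829*h^3 + 2.7134*h^2 - 2.7866*h + 0.4095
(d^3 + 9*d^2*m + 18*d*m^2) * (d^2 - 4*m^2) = d^5 + 9*d^4*m + 14*d^3*m^2 - 36*d^2*m^3 - 72*d*m^4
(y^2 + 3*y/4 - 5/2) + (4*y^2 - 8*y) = 5*y^2 - 29*y/4 - 5/2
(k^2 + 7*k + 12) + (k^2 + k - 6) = 2*k^2 + 8*k + 6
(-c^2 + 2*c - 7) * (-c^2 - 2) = c^4 - 2*c^3 + 9*c^2 - 4*c + 14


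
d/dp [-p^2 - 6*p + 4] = -2*p - 6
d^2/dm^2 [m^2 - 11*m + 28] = 2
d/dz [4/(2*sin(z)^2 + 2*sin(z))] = -(4/tan(z) + 2*cos(z)/sin(z)^2)/(sin(z) + 1)^2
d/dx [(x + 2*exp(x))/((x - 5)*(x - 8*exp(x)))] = ((x - 5)*(x - 8*exp(x))*(2*exp(x) + 1) + (x - 5)*(x + 2*exp(x))*(8*exp(x) - 1) - (x - 8*exp(x))*(x + 2*exp(x)))/((x - 5)^2*(x - 8*exp(x))^2)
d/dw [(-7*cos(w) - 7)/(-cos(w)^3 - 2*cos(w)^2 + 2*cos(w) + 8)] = 56*(11*cos(w) + 5*cos(2*w) + cos(3*w) + 17)*sin(w)/(-8*sin(w)^2 - 5*cos(w) + cos(3*w) - 24)^2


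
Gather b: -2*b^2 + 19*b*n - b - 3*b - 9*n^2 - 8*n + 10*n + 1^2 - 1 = -2*b^2 + b*(19*n - 4) - 9*n^2 + 2*n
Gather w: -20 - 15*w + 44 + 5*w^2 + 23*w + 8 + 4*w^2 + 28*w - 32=9*w^2 + 36*w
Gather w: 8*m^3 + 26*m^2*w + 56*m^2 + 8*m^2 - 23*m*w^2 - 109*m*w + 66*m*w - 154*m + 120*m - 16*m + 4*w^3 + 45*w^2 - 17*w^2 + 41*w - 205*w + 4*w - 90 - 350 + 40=8*m^3 + 64*m^2 - 50*m + 4*w^3 + w^2*(28 - 23*m) + w*(26*m^2 - 43*m - 160) - 400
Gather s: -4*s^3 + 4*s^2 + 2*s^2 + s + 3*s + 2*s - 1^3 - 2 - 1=-4*s^3 + 6*s^2 + 6*s - 4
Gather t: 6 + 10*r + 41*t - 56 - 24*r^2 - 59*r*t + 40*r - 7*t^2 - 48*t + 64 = -24*r^2 + 50*r - 7*t^2 + t*(-59*r - 7) + 14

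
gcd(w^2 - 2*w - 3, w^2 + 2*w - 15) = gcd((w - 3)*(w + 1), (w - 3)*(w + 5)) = w - 3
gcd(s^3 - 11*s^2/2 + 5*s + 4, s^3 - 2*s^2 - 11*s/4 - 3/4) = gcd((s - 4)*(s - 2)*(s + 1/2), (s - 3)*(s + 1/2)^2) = s + 1/2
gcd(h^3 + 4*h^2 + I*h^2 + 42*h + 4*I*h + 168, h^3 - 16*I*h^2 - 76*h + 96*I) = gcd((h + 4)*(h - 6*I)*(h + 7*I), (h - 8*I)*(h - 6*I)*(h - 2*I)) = h - 6*I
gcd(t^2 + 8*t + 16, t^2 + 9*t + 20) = t + 4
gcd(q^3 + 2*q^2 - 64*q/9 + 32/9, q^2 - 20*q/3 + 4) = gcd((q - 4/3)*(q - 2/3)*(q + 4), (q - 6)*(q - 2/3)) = q - 2/3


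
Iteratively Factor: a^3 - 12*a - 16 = (a + 2)*(a^2 - 2*a - 8) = (a + 2)^2*(a - 4)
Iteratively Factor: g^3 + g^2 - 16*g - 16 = (g - 4)*(g^2 + 5*g + 4) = (g - 4)*(g + 4)*(g + 1)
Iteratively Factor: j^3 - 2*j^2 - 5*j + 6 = (j - 3)*(j^2 + j - 2) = (j - 3)*(j + 2)*(j - 1)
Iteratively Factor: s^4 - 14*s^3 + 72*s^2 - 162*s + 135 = (s - 5)*(s^3 - 9*s^2 + 27*s - 27) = (s - 5)*(s - 3)*(s^2 - 6*s + 9) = (s - 5)*(s - 3)^2*(s - 3)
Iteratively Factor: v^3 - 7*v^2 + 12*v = (v - 4)*(v^2 - 3*v) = (v - 4)*(v - 3)*(v)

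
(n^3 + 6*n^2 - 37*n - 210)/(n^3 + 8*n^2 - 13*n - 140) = (n - 6)/(n - 4)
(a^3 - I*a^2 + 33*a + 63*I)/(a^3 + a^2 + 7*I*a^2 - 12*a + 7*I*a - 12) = (a^2 - 4*I*a + 21)/(a^2 + a*(1 + 4*I) + 4*I)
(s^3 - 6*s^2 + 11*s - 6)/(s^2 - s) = s - 5 + 6/s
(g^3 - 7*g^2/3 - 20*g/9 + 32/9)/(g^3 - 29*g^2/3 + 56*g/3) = (3*g^2 + g - 4)/(3*g*(g - 7))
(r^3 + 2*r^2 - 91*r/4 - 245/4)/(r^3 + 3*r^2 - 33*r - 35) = (r^2 + 7*r + 49/4)/(r^2 + 8*r + 7)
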